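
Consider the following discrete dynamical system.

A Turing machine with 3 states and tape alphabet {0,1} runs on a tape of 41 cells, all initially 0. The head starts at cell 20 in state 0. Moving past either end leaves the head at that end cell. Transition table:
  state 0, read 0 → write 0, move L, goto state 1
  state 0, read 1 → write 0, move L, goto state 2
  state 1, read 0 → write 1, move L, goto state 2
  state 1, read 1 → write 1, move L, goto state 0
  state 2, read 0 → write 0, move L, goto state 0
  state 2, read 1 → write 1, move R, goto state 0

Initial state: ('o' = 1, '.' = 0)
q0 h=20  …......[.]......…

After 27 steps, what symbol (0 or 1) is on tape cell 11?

0

k=0  q0 h=20  …......[.]......…
k=1  q1 h=19  …......[.]......…
k=2  q2 h=18  …......[.]o.....…
k=3  q0 h=17  …......[.].o....…
k=4  q1 h=16  …......[.]..o...…
k=5  q2 h=15  …......[.]o..o..…
k=6  q0 h=14  …......[.].o..o.…
k=7  q1 h=13  …......[.]..o..o…
k=8  q2 h=12  …......[.]o..o..…
k=9  q0 h=11  …......[.].o..o.…
k=10  q1 h=10  …......[.]..o..o…
k=11  q2 h= 9  …......[.]o..o..…
k=12  q0 h= 8  …......[.].o..o.…
k=13  q1 h= 7  …......[.]..o..o…
k=14  q2 h= 6  |......[.]o..o..…
k=15  q0 h= 5  |.....[.].o..o.…
k=16  q1 h= 4  |....[.]..o..o…
k=17  q2 h= 3  |...[.]o..o..…
k=18  q0 h= 2  |..[.].o..o.…
k=19  q1 h= 1  |.[.]..o..o…
k=20  q2 h= 0  |[.]o..o..…
k=21  q0 h= 0  |[.]o..o..…
k=22  q1 h= 0  |[.]o..o..…
k=23  q2 h= 0  |[o]o..o..…
k=24  q0 h= 1  |o[o]..o..o…
k=25  q2 h= 0  |[o]...o..…
k=26  q0 h= 1  |o[.]..o..o…
k=27  q1 h= 0  |[o]...o..…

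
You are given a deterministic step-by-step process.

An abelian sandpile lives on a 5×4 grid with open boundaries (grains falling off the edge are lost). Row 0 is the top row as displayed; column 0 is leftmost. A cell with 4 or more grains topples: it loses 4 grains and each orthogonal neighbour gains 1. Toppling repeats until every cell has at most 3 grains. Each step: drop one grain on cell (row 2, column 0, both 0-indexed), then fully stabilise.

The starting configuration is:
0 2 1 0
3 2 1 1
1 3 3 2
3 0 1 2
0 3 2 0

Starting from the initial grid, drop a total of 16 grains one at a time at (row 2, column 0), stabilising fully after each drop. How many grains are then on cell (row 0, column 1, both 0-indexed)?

3

[0] 0 2 1 0
3 2 1 1
1 3 3 2
3 0 1 2
0 3 2 0
[1] 0 2 1 0
3 2 1 1
2 3 3 2
3 0 1 2
0 3 2 0
[2] 0 2 1 0
3 2 1 1
3 3 3 2
3 0 1 2
0 3 2 0
[3] 1 3 1 0
1 0 3 1
3 2 0 3
0 2 2 2
1 3 2 0
[4] 1 3 1 0
2 0 3 1
0 3 0 3
1 2 2 2
1 3 2 0
[5] 1 3 1 0
2 0 3 1
1 3 0 3
1 2 2 2
1 3 2 0
[6] 1 3 1 0
2 0 3 1
2 3 0 3
1 2 2 2
1 3 2 0
[7] 1 3 1 0
2 0 3 1
3 3 0 3
1 2 2 2
1 3 2 0
[8] 1 3 1 0
3 1 3 1
1 0 1 3
2 3 2 2
1 3 2 0
[9] 1 3 1 0
3 1 3 1
2 0 1 3
2 3 2 2
1 3 2 0
[10] 1 3 1 0
3 1 3 1
3 0 1 3
2 3 2 2
1 3 2 0
[11] 2 3 1 0
0 2 3 1
1 1 1 3
3 3 2 2
1 3 2 0
[12] 2 3 1 0
0 2 3 1
2 1 1 3
3 3 2 2
1 3 2 0
[13] 2 3 1 0
0 2 3 1
3 1 1 3
3 3 2 2
1 3 2 0
[14] 2 3 1 0
1 2 3 1
1 3 1 3
1 1 3 2
3 0 3 0
[15] 2 3 1 0
1 2 3 1
2 3 1 3
1 1 3 2
3 0 3 0
[16] 2 3 1 0
1 2 3 1
3 3 1 3
1 1 3 2
3 0 3 0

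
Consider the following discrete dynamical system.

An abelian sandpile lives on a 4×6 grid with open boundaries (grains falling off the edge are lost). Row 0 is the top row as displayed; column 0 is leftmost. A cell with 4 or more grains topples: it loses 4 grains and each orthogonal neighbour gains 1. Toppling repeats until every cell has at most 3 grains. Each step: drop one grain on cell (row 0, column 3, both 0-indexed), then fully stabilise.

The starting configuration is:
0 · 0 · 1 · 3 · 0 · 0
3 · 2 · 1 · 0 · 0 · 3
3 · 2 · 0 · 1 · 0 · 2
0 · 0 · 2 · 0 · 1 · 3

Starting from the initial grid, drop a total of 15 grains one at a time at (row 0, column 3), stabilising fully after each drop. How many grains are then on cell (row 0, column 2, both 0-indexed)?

2

gen 0: 0 · 0 · 1 · 3 · 0 · 0
3 · 2 · 1 · 0 · 0 · 3
3 · 2 · 0 · 1 · 0 · 2
0 · 0 · 2 · 0 · 1 · 3
gen 1: 0 · 0 · 2 · 0 · 1 · 0
3 · 2 · 1 · 1 · 0 · 3
3 · 2 · 0 · 1 · 0 · 2
0 · 0 · 2 · 0 · 1 · 3
gen 2: 0 · 0 · 2 · 1 · 1 · 0
3 · 2 · 1 · 1 · 0 · 3
3 · 2 · 0 · 1 · 0 · 2
0 · 0 · 2 · 0 · 1 · 3
gen 3: 0 · 0 · 2 · 2 · 1 · 0
3 · 2 · 1 · 1 · 0 · 3
3 · 2 · 0 · 1 · 0 · 2
0 · 0 · 2 · 0 · 1 · 3
gen 4: 0 · 0 · 2 · 3 · 1 · 0
3 · 2 · 1 · 1 · 0 · 3
3 · 2 · 0 · 1 · 0 · 2
0 · 0 · 2 · 0 · 1 · 3
gen 5: 0 · 0 · 3 · 0 · 2 · 0
3 · 2 · 1 · 2 · 0 · 3
3 · 2 · 0 · 1 · 0 · 2
0 · 0 · 2 · 0 · 1 · 3
gen 6: 0 · 0 · 3 · 1 · 2 · 0
3 · 2 · 1 · 2 · 0 · 3
3 · 2 · 0 · 1 · 0 · 2
0 · 0 · 2 · 0 · 1 · 3
gen 7: 0 · 0 · 3 · 2 · 2 · 0
3 · 2 · 1 · 2 · 0 · 3
3 · 2 · 0 · 1 · 0 · 2
0 · 0 · 2 · 0 · 1 · 3
gen 8: 0 · 0 · 3 · 3 · 2 · 0
3 · 2 · 1 · 2 · 0 · 3
3 · 2 · 0 · 1 · 0 · 2
0 · 0 · 2 · 0 · 1 · 3
gen 9: 0 · 1 · 0 · 1 · 3 · 0
3 · 2 · 2 · 3 · 0 · 3
3 · 2 · 0 · 1 · 0 · 2
0 · 0 · 2 · 0 · 1 · 3
gen 10: 0 · 1 · 0 · 2 · 3 · 0
3 · 2 · 2 · 3 · 0 · 3
3 · 2 · 0 · 1 · 0 · 2
0 · 0 · 2 · 0 · 1 · 3
gen 11: 0 · 1 · 0 · 3 · 3 · 0
3 · 2 · 2 · 3 · 0 · 3
3 · 2 · 0 · 1 · 0 · 2
0 · 0 · 2 · 0 · 1 · 3
gen 12: 0 · 1 · 1 · 2 · 0 · 1
3 · 2 · 3 · 0 · 2 · 3
3 · 2 · 0 · 2 · 0 · 2
0 · 0 · 2 · 0 · 1 · 3
gen 13: 0 · 1 · 1 · 3 · 0 · 1
3 · 2 · 3 · 0 · 2 · 3
3 · 2 · 0 · 2 · 0 · 2
0 · 0 · 2 · 0 · 1 · 3
gen 14: 0 · 1 · 2 · 0 · 1 · 1
3 · 2 · 3 · 1 · 2 · 3
3 · 2 · 0 · 2 · 0 · 2
0 · 0 · 2 · 0 · 1 · 3
gen 15: 0 · 1 · 2 · 1 · 1 · 1
3 · 2 · 3 · 1 · 2 · 3
3 · 2 · 0 · 2 · 0 · 2
0 · 0 · 2 · 0 · 1 · 3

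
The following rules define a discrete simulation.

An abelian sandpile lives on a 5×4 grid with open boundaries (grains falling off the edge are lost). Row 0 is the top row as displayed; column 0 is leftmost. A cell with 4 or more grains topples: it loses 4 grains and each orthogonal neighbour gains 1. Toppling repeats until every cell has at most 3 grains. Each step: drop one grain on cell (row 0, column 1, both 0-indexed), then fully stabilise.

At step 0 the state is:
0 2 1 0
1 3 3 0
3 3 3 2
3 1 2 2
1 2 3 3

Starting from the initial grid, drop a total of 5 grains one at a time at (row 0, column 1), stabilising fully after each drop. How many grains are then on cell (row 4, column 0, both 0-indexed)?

2

k=0  0 2 1 0
1 3 3 0
3 3 3 2
3 1 2 2
1 2 3 3
k=1  0 3 1 0
1 3 3 0
3 3 3 2
3 1 2 2
1 2 3 3
k=2  1 1 3 0
3 2 1 1
1 2 1 3
0 3 3 2
2 2 3 3
k=3  1 2 3 0
3 2 1 1
1 2 1 3
0 3 3 2
2 2 3 3
k=4  1 3 3 0
3 2 1 1
1 2 1 3
0 3 3 2
2 2 3 3
k=5  2 1 0 1
3 3 2 1
1 2 1 3
0 3 3 2
2 2 3 3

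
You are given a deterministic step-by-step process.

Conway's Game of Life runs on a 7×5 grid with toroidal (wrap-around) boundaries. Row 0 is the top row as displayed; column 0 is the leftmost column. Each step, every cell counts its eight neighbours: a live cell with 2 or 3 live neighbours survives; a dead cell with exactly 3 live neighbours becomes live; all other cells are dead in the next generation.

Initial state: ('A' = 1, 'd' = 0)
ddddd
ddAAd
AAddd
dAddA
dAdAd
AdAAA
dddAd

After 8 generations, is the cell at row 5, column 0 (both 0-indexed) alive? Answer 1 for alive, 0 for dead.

gen 0: ddddd
ddAAd
AAddd
dAddA
dAdAd
AdAAA
dddAd
gen 1: ddAAd
dAAdd
AAdAA
dAddA
dAddd
AAddd
ddAAd
gen 2: ddddd
ddddd
dddAA
dAdAA
dAAdd
AAddd
dddAA
gen 3: ddddd
ddddd
AdAAA
dAddA
dddAA
AAdAA
AdddA
gen 4: ddddd
dddAA
AAAAA
dAddd
dAddd
dAAdd
dAdAd
gen 5: ddAAA
dAddd
dAddd
dddAA
AAddd
AAddd
dAddd
gen 6: AAAAd
AAdAd
AdAdd
dAAdA
dAAdd
ddAdd
dAdAA
gen 7: ddddd
dddAd
ddddd
ddddd
Adddd
Adddd
ddddA
gen 8: ddddd
ddddd
ddddd
ddddd
ddddd
AdddA
ddddd

1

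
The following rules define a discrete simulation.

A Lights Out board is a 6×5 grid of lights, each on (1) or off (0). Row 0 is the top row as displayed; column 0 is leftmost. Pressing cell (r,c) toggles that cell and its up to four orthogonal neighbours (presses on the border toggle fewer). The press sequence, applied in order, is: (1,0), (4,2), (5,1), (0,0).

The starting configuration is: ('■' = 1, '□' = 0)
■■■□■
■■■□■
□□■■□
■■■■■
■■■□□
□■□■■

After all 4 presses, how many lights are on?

t=0: ■■■□■
■■■□■
□□■■□
■■■■■
■■■□□
□■□■■
t=1: □■■□■
□□■□■
■□■■□
■■■■■
■■■□□
□■□■■
t=2: □■■□■
□□■□■
■□■■□
■■□■■
■□□■□
□■■■■
t=3: □■■□■
□□■□■
■□■■□
■■□■■
■■□■□
■□□■■
t=4: ■□■□■
■□■□■
■□■■□
■■□■■
■■□■□
■□□■■

19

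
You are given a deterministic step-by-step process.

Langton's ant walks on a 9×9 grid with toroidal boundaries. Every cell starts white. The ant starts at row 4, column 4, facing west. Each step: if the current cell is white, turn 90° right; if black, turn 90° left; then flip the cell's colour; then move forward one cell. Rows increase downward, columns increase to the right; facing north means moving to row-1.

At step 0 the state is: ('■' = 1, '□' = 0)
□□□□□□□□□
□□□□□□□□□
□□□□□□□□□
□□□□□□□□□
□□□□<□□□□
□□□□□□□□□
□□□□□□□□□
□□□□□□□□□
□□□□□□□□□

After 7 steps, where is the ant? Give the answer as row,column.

4,3

gen 0: □□□□□□□□□
□□□□□□□□□
□□□□□□□□□
□□□□□□□□□
□□□□<□□□□
□□□□□□□□□
□□□□□□□□□
□□□□□□□□□
□□□□□□□□□
gen 1: □□□□□□□□□
□□□□□□□□□
□□□□□□□□□
□□□□^□□□□
□□□□■□□□□
□□□□□□□□□
□□□□□□□□□
□□□□□□□□□
□□□□□□□□□
gen 2: □□□□□□□□□
□□□□□□□□□
□□□□□□□□□
□□□□■>□□□
□□□□■□□□□
□□□□□□□□□
□□□□□□□□□
□□□□□□□□□
□□□□□□□□□
gen 3: □□□□□□□□□
□□□□□□□□□
□□□□□□□□□
□□□□■■□□□
□□□□■v□□□
□□□□□□□□□
□□□□□□□□□
□□□□□□□□□
□□□□□□□□□
gen 4: □□□□□□□□□
□□□□□□□□□
□□□□□□□□□
□□□□■■□□□
□□□□<■□□□
□□□□□□□□□
□□□□□□□□□
□□□□□□□□□
□□□□□□□□□
gen 5: □□□□□□□□□
□□□□□□□□□
□□□□□□□□□
□□□□■■□□□
□□□□□■□□□
□□□□v□□□□
□□□□□□□□□
□□□□□□□□□
□□□□□□□□□
gen 6: □□□□□□□□□
□□□□□□□□□
□□□□□□□□□
□□□□■■□□□
□□□□□■□□□
□□□<■□□□□
□□□□□□□□□
□□□□□□□□□
□□□□□□□□□
gen 7: □□□□□□□□□
□□□□□□□□□
□□□□□□□□□
□□□□■■□□□
□□□^□■□□□
□□□■■□□□□
□□□□□□□□□
□□□□□□□□□
□□□□□□□□□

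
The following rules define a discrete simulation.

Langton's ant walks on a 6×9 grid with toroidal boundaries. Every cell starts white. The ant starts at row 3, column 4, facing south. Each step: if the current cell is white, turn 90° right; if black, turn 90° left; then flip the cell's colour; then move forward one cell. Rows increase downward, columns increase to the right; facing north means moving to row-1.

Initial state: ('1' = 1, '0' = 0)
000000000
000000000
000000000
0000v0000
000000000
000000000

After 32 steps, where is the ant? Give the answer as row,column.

k=0  000000000
000000000
000000000
0000v0000
000000000
000000000
k=1  000000000
000000000
000000000
000<10000
000000000
000000000
k=2  000000000
000000000
000^00000
000110000
000000000
000000000
k=3  000000000
000000000
0001>0000
000110000
000000000
000000000
k=4  000000000
000000000
000110000
0001v0000
000000000
000000000
k=5  000000000
000000000
000110000
00010>000
000000000
000000000
k=6  000000000
000000000
000110000
000101000
00000v000
000000000
k=7  000000000
000000000
000110000
000101000
0000<1000
000000000
k=8  000000000
000000000
000110000
0001^1000
000011000
000000000
k=9  000000000
000000000
000110000
00011>000
000011000
000000000
k=10  000000000
000000000
00011^000
000110000
000011000
000000000
k=11  000000000
000000000
000111>00
000110000
000011000
000000000
k=12  000000000
000000000
000111100
000110v00
000011000
000000000
k=13  000000000
000000000
000111100
00011<100
000011000
000000000
k=14  000000000
000000000
00011^100
000111100
000011000
000000000
k=15  000000000
000000000
0001<0100
000111100
000011000
000000000
k=16  000000000
000000000
000100100
0001v1100
000011000
000000000
k=17  000000000
000000000
000100100
00010>100
000011000
000000000
k=18  000000000
000000000
00010^100
000100100
000011000
000000000
k=19  000000000
000000000
000101>00
000100100
000011000
000000000
k=20  000000000
000000^00
000101000
000100100
000011000
000000000
k=21  000000000
0000001>0
000101000
000100100
000011000
000000000
k=22  000000000
000000110
0001010v0
000100100
000011000
000000000
k=23  000000000
000000110
000101<10
000100100
000011000
000000000
k=24  000000000
000000^10
000101110
000100100
000011000
000000000
k=25  000000000
00000<010
000101110
000100100
000011000
000000000
k=26  00000^000
000001010
000101110
000100100
000011000
000000000
k=27  000001>00
000001010
000101110
000100100
000011000
000000000
k=28  000001100
000001v10
000101110
000100100
000011000
000000000
k=29  000001100
00000<110
000101110
000100100
000011000
000000000
k=30  000001100
000000110
00010v110
000100100
000011000
000000000
k=31  000001100
000000110
000100>10
000100100
000011000
000000000
k=32  000001100
000000^10
000100010
000100100
000011000
000000000

1,6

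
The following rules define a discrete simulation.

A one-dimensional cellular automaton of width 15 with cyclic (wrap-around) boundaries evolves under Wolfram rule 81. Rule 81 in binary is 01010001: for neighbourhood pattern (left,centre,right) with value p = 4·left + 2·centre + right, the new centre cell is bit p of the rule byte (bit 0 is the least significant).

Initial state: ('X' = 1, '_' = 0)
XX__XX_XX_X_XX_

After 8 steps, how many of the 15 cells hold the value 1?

k=0  XX__XX_XX_X_XX_
k=1  _XX__X__X____X_
k=2  __XX__X__XXX__X
k=3  X__XX__X___XX__
k=4  _X__XX__XX__XX_
k=5  __X__XX__XX__XX
k=6  X__X__XX__XX__X
k=7  XX__X__XX__XX__
k=8  _XX__X__XX__XX_

7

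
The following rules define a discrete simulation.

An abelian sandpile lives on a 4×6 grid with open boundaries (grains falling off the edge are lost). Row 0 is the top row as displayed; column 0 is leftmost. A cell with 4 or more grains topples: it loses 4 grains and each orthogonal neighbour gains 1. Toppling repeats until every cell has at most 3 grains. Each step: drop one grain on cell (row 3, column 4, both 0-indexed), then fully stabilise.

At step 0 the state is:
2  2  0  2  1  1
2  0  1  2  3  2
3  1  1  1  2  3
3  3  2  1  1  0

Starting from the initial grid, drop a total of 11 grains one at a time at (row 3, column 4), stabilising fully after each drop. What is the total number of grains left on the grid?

t=0: 2  2  0  2  1  1
2  0  1  2  3  2
3  1  1  1  2  3
3  3  2  1  1  0
t=1: 2  2  0  2  1  1
2  0  1  2  3  2
3  1  1  1  2  3
3  3  2  1  2  0
t=2: 2  2  0  2  1  1
2  0  1  2  3  2
3  1  1  1  2  3
3  3  2  1  3  0
t=3: 2  2  0  2  1  1
2  0  1  2  3  2
3  1  1  1  3  3
3  3  2  2  0  1
t=4: 2  2  0  2  1  1
2  0  1  2  3  2
3  1  1  1  3  3
3  3  2  2  1  1
t=5: 2  2  0  2  1  1
2  0  1  2  3  2
3  1  1  1  3  3
3  3  2  2  2  1
t=6: 2  2  0  2  1  1
2  0  1  2  3  2
3  1  1  1  3  3
3  3  2  2  3  1
t=7: 2  2  0  2  2  2
2  0  1  3  1  0
3  1  1  2  2  1
3  3  2  3  1  3
t=8: 2  2  0  2  2  2
2  0  1  3  1  0
3  1  1  2  2  1
3  3  2  3  2  3
t=9: 2  2  0  2  2  2
2  0  1  3  1  0
3  1  1  2  2  1
3  3  2  3  3  3
t=10: 2  2  0  2  2  2
2  0  1  3  1  0
3  1  1  3  3  2
3  3  3  0  2  0
t=11: 2  2  0  2  2  2
2  0  1  3  1  0
3  1  1  3  3  2
3  3  3  0  3  0

42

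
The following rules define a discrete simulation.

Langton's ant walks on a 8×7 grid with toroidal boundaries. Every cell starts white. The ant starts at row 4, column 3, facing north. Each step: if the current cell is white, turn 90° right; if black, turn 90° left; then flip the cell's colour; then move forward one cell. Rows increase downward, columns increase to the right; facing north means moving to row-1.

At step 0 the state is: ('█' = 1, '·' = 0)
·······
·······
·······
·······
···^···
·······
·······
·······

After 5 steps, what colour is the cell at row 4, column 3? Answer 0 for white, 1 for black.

0

[0] ·······
·······
·······
·······
···^···
·······
·······
·······
[1] ·······
·······
·······
·······
···█>··
·······
·······
·······
[2] ·······
·······
·······
·······
···██··
····v··
·······
·······
[3] ·······
·······
·······
·······
···██··
···<█··
·······
·······
[4] ·······
·······
·······
·······
···^█··
···██··
·······
·······
[5] ·······
·······
·······
·······
··<·█··
···██··
·······
·······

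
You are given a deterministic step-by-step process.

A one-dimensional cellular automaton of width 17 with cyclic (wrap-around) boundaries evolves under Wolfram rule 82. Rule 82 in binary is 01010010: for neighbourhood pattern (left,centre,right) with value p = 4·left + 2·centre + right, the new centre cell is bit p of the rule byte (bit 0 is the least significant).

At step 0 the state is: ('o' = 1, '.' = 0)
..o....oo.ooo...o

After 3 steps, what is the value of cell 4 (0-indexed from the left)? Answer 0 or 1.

0

0) ..o....oo.ooo...o
1) oo.o..o.o...oo.o.
2) .o..oo...o.o.o...
3) o.oo.oo.o.....o..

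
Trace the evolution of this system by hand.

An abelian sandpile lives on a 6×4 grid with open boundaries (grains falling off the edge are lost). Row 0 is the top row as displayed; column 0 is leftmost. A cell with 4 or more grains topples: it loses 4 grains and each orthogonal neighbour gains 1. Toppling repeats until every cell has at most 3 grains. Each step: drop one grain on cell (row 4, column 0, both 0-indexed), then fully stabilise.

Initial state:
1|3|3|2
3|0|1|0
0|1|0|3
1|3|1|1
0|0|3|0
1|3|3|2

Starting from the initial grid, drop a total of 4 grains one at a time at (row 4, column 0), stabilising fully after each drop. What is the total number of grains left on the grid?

38

[0] 1|3|3|2
3|0|1|0
0|1|0|3
1|3|1|1
0|0|3|0
1|3|3|2
[1] 1|3|3|2
3|0|1|0
0|1|0|3
1|3|1|1
1|0|3|0
1|3|3|2
[2] 1|3|3|2
3|0|1|0
0|1|0|3
1|3|1|1
2|0|3|0
1|3|3|2
[3] 1|3|3|2
3|0|1|0
0|1|0|3
1|3|1|1
3|0|3|0
1|3|3|2
[4] 1|3|3|2
3|0|1|0
0|1|0|3
2|3|1|1
0|1|3|0
2|3|3|2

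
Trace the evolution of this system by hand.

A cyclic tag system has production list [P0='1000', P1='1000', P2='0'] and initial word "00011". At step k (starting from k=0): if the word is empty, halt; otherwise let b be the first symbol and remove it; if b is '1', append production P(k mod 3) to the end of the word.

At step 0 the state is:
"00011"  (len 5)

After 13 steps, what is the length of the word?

5

k=0  "00011"  (len 5)
k=1  "0011"  (len 4)
k=2  "011"  (len 3)
k=3  "11"  (len 2)
k=4  "11000"  (len 5)
k=5  "10001000"  (len 8)
k=6  "00010000"  (len 8)
k=7  "0010000"  (len 7)
k=8  "010000"  (len 6)
k=9  "10000"  (len 5)
k=10  "00001000"  (len 8)
k=11  "0001000"  (len 7)
k=12  "001000"  (len 6)
k=13  "01000"  (len 5)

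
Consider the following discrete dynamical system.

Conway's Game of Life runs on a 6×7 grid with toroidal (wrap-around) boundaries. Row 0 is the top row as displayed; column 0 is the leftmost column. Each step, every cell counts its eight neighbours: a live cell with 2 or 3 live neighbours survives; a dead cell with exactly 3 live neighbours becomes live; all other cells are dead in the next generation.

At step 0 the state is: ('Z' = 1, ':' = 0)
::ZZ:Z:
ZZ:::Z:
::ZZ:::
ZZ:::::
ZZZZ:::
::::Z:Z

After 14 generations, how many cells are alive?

gen 0: ::ZZ:Z:
ZZ:::Z:
::ZZ:::
ZZ:::::
ZZZZ:::
::::Z:Z
gen 1: ZZZZ:Z:
:Z::::Z
::Z:::Z
Z::::::
::ZZ::Z
Z:::ZZZ
gen 2: ::ZZ:::
:::Z:ZZ
:Z::::Z
ZZZZ::Z
:Z:ZZ::
:::::::
gen 3: ::ZZZ::
Z::ZZZZ
:Z:ZZ::
:::ZZZZ
:Z:ZZ::
::::Z::
gen 4: ::Z:::Z
ZZ::::Z
:::::::
Z::::::
::Z::::
:::::Z:
gen 5: :Z:::ZZ
ZZ::::Z
:Z::::Z
:::::::
:::::::
:::::::
gen 6: :Z:::ZZ
:ZZ::::
:Z::::Z
:::::::
:::::::
:::::::
gen 7: ZZZ::::
:ZZ::ZZ
ZZZ::::
:::::::
:::::::
:::::::
gen 8: Z:Z:::Z
:::Z::Z
Z:Z:::Z
:Z:::::
:::::::
:Z:::::
gen 9: ZZZ:::Z
::ZZ:Z:
ZZZ:::Z
ZZ:::::
:::::::
ZZ:::::
gen 10: :::Z::Z
:::Z:Z:
:::Z::Z
::Z:::Z
:::::::
::Z:::Z
gen 11: ::ZZZZZ
::ZZ:ZZ
::ZZZZZ
:::::::
:::::::
:::::::
gen 12: ::Z:::Z
ZZ:::::
::Z:::Z
:::ZZZ:
:::::::
:::ZZZ:
gen 13: ZZZZZZZ
ZZZ:::Z
ZZZZZZZ
:::ZZZ:
:::::::
:::ZZZ:
gen 14: :::::::
:::::::
:::::::
ZZ:::::
:::::::
ZZ:::::

4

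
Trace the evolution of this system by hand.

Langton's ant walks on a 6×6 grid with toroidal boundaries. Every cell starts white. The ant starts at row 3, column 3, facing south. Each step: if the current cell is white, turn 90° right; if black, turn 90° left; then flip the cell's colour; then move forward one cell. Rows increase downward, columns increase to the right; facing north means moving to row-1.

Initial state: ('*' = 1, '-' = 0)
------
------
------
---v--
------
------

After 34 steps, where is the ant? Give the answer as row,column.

gen 0: ------
------
------
---v--
------
------
gen 1: ------
------
------
--<*--
------
------
gen 2: ------
------
--^---
--**--
------
------
gen 3: ------
------
--*>--
--**--
------
------
gen 4: ------
------
--**--
--*v--
------
------
gen 5: ------
------
--**--
--*->-
------
------
gen 6: ------
------
--**--
--*-*-
----v-
------
gen 7: ------
------
--**--
--*-*-
---<*-
------
gen 8: ------
------
--**--
--*^*-
---**-
------
gen 9: ------
------
--**--
--**>-
---**-
------
gen 10: ------
------
--**^-
--**--
---**-
------
gen 11: ------
------
--***>
--**--
---**-
------
gen 12: ------
------
--****
--**-v
---**-
------
gen 13: ------
------
--****
--**<*
---**-
------
gen 14: ------
------
--**^*
--****
---**-
------
gen 15: ------
------
--*<-*
--****
---**-
------
gen 16: ------
------
--*--*
--*v**
---**-
------
gen 17: ------
------
--*--*
--*->*
---**-
------
gen 18: ------
------
--*-^*
--*--*
---**-
------
gen 19: ------
------
--*-*>
--*--*
---**-
------
gen 20: ------
-----^
--*-*-
--*--*
---**-
------
gen 21: ------
>----*
--*-*-
--*--*
---**-
------
gen 22: ------
*----*
v-*-*-
--*--*
---**-
------
gen 23: ------
*----*
*-*-*<
--*--*
---**-
------
gen 24: ------
*----^
*-*-**
--*--*
---**-
------
gen 25: ------
*---<-
*-*-**
--*--*
---**-
------
gen 26: ----^-
*---*-
*-*-**
--*--*
---**-
------
gen 27: ----*>
*---*-
*-*-**
--*--*
---**-
------
gen 28: ----**
*---*v
*-*-**
--*--*
---**-
------
gen 29: ----**
*---<*
*-*-**
--*--*
---**-
------
gen 30: ----**
*----*
*-*-v*
--*--*
---**-
------
gen 31: ----**
*----*
*-*-->
--*--*
---**-
------
gen 32: ----**
*----^
*-*---
--*--*
---**-
------
gen 33: ----**
*---<-
*-*---
--*--*
---**-
------
gen 34: ----^*
*---*-
*-*---
--*--*
---**-
------

0,4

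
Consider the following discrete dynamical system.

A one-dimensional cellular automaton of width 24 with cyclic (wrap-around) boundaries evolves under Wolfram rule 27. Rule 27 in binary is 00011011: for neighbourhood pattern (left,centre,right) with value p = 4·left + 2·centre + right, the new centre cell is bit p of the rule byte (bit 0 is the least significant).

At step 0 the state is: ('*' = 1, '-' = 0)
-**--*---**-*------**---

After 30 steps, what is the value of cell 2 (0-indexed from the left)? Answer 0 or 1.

[0] -**--*---**-*------**---
[1] **-**-****---*******-***
[2] ---*--*---****-------*--
[3] ***-**-****---*******-**
[4] ----*--*---****-------*-
[5] ****-**-****---*******-*
[6] -----*--*---****-------*
[7] *****-**-****---*******-
[8] *-----*--*---****-------
[9] -*****-**-****---*******
[10] -*-----*--*---****------
[11] *-*****-**-****---******
[12] --*-----*--*---****-----
[13] **-*****-**-****---*****
[14] ---*-----*--*---****----
[15] ***-*****-**-****---****
[16] ----*-----*--*---****---
[17] ****-*****-**-****---***
[18] -----*-----*--*---****--
[19] *****-*****-**-****---**
[20] ------*-----*--*---****-
[21] ******-*****-**-****---*
[22] -------*-----*--*---****
[23] *******-*****-**-****---
[24] *-------*-----*--*---***
[25] -*******-*****-**-****--
[26] **-------*-----*--*---**
[27] --*******-*****-**-****-
[28] ***-------*-----*--*---*
[29] ---*******-*****-**-****
[30] ****-------*-----*--*---

1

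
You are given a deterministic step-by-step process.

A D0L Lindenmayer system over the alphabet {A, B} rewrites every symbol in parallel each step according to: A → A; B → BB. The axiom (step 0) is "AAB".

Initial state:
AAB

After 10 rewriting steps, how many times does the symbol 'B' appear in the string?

[0] AAB
[1] AABB
[2] AABBBB
[3] AABBBBBBBB
[4] AABBBBBBBBBBBBBBBB
[5] AABBBBBBBBBBBBBBBBBBBBBBBBBBBBBBBB
[6] AABBBBBBBBBBBBBBBBBBBBBBBBBBBBBBBBBBBBBBBBBBBBBBBBBBBBBBBBBBBBBBBB
[7] AABBBBBBBBBBBBBBBBBBBBBBBBBBBBBBBBBBBBBBBBBBBBBBBBBBBBBBBB…BBBBBBBBBBBBBBBBBBBBBBBBBBBBBBBBBBBBBBBBBBBBBBBBBBBBBBBBBB  (len 130)
[8] AABBBBBBBBBBBBBBBBBBBBBBBBBBBBBBBBBBBBBBBBBBBBBBBBBBBBBBBB…BBBBBBBBBBBBBBBBBBBBBBBBBBBBBBBBBBBBBBBBBBBBBBBBBBBBBBBBBB  (len 258)
[9] AABBBBBBBBBBBBBBBBBBBBBBBBBBBBBBBBBBBBBBBBBBBBBBBBBBBBBBBB…BBBBBBBBBBBBBBBBBBBBBBBBBBBBBBBBBBBBBBBBBBBBBBBBBBBBBBBBBB  (len 514)
[10] AABBBBBBBBBBBBBBBBBBBBBBBBBBBBBBBBBBBBBBBBBBBBBBBBBBBBBBBB…BBBBBBBBBBBBBBBBBBBBBBBBBBBBBBBBBBBBBBBBBBBBBBBBBBBBBBBBBB  (len 1026)

1024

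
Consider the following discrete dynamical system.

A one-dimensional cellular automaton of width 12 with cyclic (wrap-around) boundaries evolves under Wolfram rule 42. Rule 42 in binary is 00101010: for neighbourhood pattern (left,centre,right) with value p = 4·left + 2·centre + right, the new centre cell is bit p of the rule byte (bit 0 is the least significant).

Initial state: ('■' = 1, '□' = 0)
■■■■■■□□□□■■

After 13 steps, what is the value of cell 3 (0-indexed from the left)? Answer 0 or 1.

0

step 0: ■■■■■■□□□□■■
step 1: □□□□□□□□□■■□
step 2: □□□□□□□□■■□□
step 3: □□□□□□□■■□□□
step 4: □□□□□□■■□□□□
step 5: □□□□□■■□□□□□
step 6: □□□□■■□□□□□□
step 7: □□□■■□□□□□□□
step 8: □□■■□□□□□□□□
step 9: □■■□□□□□□□□□
step 10: ■■□□□□□□□□□□
step 11: ■□□□□□□□□□□■
step 12: □□□□□□□□□□■■
step 13: □□□□□□□□□■■□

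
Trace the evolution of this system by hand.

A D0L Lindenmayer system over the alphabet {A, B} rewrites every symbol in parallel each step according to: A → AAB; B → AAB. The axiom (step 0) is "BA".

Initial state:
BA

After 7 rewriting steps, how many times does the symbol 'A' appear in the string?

2916

k=0  BA
k=1  AABAAB
k=2  AABAABAABAABAABAAB
k=3  AABAABAABAABAABAABAABAABAABAABAABAABAABAABAABAABAABAAB
k=4  AABAABAABAABAABAABAABAABAABAABAABAABAABAABAABAABAABAABAABA…BAABAABAABAABAABAABAABAABAABAABAABAABAABAABAABAABAABAABAAB  (len 162)
k=5  AABAABAABAABAABAABAABAABAABAABAABAABAABAABAABAABAABAABAABA…BAABAABAABAABAABAABAABAABAABAABAABAABAABAABAABAABAABAABAAB  (len 486)
k=6  AABAABAABAABAABAABAABAABAABAABAABAABAABAABAABAABAABAABAABA…BAABAABAABAABAABAABAABAABAABAABAABAABAABAABAABAABAABAABAAB  (len 1458)
k=7  AABAABAABAABAABAABAABAABAABAABAABAABAABAABAABAABAABAABAABA…BAABAABAABAABAABAABAABAABAABAABAABAABAABAABAABAABAABAABAAB  (len 4374)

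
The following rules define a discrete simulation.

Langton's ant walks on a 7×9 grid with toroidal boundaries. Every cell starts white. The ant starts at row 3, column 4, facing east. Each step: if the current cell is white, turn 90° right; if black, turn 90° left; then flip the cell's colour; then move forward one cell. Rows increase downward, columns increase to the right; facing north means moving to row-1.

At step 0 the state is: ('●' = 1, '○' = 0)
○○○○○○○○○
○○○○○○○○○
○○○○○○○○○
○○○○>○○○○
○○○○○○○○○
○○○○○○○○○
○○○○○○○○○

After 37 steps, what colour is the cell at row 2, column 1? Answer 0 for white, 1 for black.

0

[0] ○○○○○○○○○
○○○○○○○○○
○○○○○○○○○
○○○○>○○○○
○○○○○○○○○
○○○○○○○○○
○○○○○○○○○
[1] ○○○○○○○○○
○○○○○○○○○
○○○○○○○○○
○○○○●○○○○
○○○○v○○○○
○○○○○○○○○
○○○○○○○○○
[2] ○○○○○○○○○
○○○○○○○○○
○○○○○○○○○
○○○○●○○○○
○○○<●○○○○
○○○○○○○○○
○○○○○○○○○
[3] ○○○○○○○○○
○○○○○○○○○
○○○○○○○○○
○○○^●○○○○
○○○●●○○○○
○○○○○○○○○
○○○○○○○○○
[4] ○○○○○○○○○
○○○○○○○○○
○○○○○○○○○
○○○●>○○○○
○○○●●○○○○
○○○○○○○○○
○○○○○○○○○
[5] ○○○○○○○○○
○○○○○○○○○
○○○○^○○○○
○○○●○○○○○
○○○●●○○○○
○○○○○○○○○
○○○○○○○○○
[6] ○○○○○○○○○
○○○○○○○○○
○○○○●>○○○
○○○●○○○○○
○○○●●○○○○
○○○○○○○○○
○○○○○○○○○
[7] ○○○○○○○○○
○○○○○○○○○
○○○○●●○○○
○○○●○v○○○
○○○●●○○○○
○○○○○○○○○
○○○○○○○○○
[8] ○○○○○○○○○
○○○○○○○○○
○○○○●●○○○
○○○●<●○○○
○○○●●○○○○
○○○○○○○○○
○○○○○○○○○
[9] ○○○○○○○○○
○○○○○○○○○
○○○○^●○○○
○○○●●●○○○
○○○●●○○○○
○○○○○○○○○
○○○○○○○○○
[10] ○○○○○○○○○
○○○○○○○○○
○○○<○●○○○
○○○●●●○○○
○○○●●○○○○
○○○○○○○○○
○○○○○○○○○
[11] ○○○○○○○○○
○○○^○○○○○
○○○●○●○○○
○○○●●●○○○
○○○●●○○○○
○○○○○○○○○
○○○○○○○○○
[12] ○○○○○○○○○
○○○●>○○○○
○○○●○●○○○
○○○●●●○○○
○○○●●○○○○
○○○○○○○○○
○○○○○○○○○
[13] ○○○○○○○○○
○○○●●○○○○
○○○●v●○○○
○○○●●●○○○
○○○●●○○○○
○○○○○○○○○
○○○○○○○○○
[14] ○○○○○○○○○
○○○●●○○○○
○○○<●●○○○
○○○●●●○○○
○○○●●○○○○
○○○○○○○○○
○○○○○○○○○
[15] ○○○○○○○○○
○○○●●○○○○
○○○○●●○○○
○○○v●●○○○
○○○●●○○○○
○○○○○○○○○
○○○○○○○○○
[16] ○○○○○○○○○
○○○●●○○○○
○○○○●●○○○
○○○○>●○○○
○○○●●○○○○
○○○○○○○○○
○○○○○○○○○
[17] ○○○○○○○○○
○○○●●○○○○
○○○○^●○○○
○○○○○●○○○
○○○●●○○○○
○○○○○○○○○
○○○○○○○○○
[18] ○○○○○○○○○
○○○●●○○○○
○○○<○●○○○
○○○○○●○○○
○○○●●○○○○
○○○○○○○○○
○○○○○○○○○
[19] ○○○○○○○○○
○○○^●○○○○
○○○●○●○○○
○○○○○●○○○
○○○●●○○○○
○○○○○○○○○
○○○○○○○○○
[20] ○○○○○○○○○
○○<○●○○○○
○○○●○●○○○
○○○○○●○○○
○○○●●○○○○
○○○○○○○○○
○○○○○○○○○
[21] ○○^○○○○○○
○○●○●○○○○
○○○●○●○○○
○○○○○●○○○
○○○●●○○○○
○○○○○○○○○
○○○○○○○○○
[22] ○○●>○○○○○
○○●○●○○○○
○○○●○●○○○
○○○○○●○○○
○○○●●○○○○
○○○○○○○○○
○○○○○○○○○
[23] ○○●●○○○○○
○○●v●○○○○
○○○●○●○○○
○○○○○●○○○
○○○●●○○○○
○○○○○○○○○
○○○○○○○○○
[24] ○○●●○○○○○
○○<●●○○○○
○○○●○●○○○
○○○○○●○○○
○○○●●○○○○
○○○○○○○○○
○○○○○○○○○
[25] ○○●●○○○○○
○○○●●○○○○
○○v●○●○○○
○○○○○●○○○
○○○●●○○○○
○○○○○○○○○
○○○○○○○○○
[26] ○○●●○○○○○
○○○●●○○○○
○<●●○●○○○
○○○○○●○○○
○○○●●○○○○
○○○○○○○○○
○○○○○○○○○
[27] ○○●●○○○○○
○^○●●○○○○
○●●●○●○○○
○○○○○●○○○
○○○●●○○○○
○○○○○○○○○
○○○○○○○○○
[28] ○○●●○○○○○
○●>●●○○○○
○●●●○●○○○
○○○○○●○○○
○○○●●○○○○
○○○○○○○○○
○○○○○○○○○
[29] ○○●●○○○○○
○●●●●○○○○
○●v●○●○○○
○○○○○●○○○
○○○●●○○○○
○○○○○○○○○
○○○○○○○○○
[30] ○○●●○○○○○
○●●●●○○○○
○●○>○●○○○
○○○○○●○○○
○○○●●○○○○
○○○○○○○○○
○○○○○○○○○
[31] ○○●●○○○○○
○●●^●○○○○
○●○○○●○○○
○○○○○●○○○
○○○●●○○○○
○○○○○○○○○
○○○○○○○○○
[32] ○○●●○○○○○
○●<○●○○○○
○●○○○●○○○
○○○○○●○○○
○○○●●○○○○
○○○○○○○○○
○○○○○○○○○
[33] ○○●●○○○○○
○●○○●○○○○
○●v○○●○○○
○○○○○●○○○
○○○●●○○○○
○○○○○○○○○
○○○○○○○○○
[34] ○○●●○○○○○
○●○○●○○○○
○<●○○●○○○
○○○○○●○○○
○○○●●○○○○
○○○○○○○○○
○○○○○○○○○
[35] ○○●●○○○○○
○●○○●○○○○
○○●○○●○○○
○v○○○●○○○
○○○●●○○○○
○○○○○○○○○
○○○○○○○○○
[36] ○○●●○○○○○
○●○○●○○○○
○○●○○●○○○
<●○○○●○○○
○○○●●○○○○
○○○○○○○○○
○○○○○○○○○
[37] ○○●●○○○○○
○●○○●○○○○
^○●○○●○○○
●●○○○●○○○
○○○●●○○○○
○○○○○○○○○
○○○○○○○○○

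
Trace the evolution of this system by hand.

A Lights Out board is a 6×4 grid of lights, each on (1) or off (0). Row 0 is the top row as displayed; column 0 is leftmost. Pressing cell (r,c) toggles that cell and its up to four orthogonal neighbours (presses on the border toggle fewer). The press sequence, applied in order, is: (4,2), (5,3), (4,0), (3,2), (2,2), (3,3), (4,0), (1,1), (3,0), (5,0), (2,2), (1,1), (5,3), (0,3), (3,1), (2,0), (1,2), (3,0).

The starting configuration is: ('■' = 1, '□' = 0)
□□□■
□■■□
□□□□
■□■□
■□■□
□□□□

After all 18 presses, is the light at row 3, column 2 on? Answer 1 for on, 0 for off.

1

gen 0: □□□■
□■■□
□□□□
■□■□
■□■□
□□□□
gen 1: □□□■
□■■□
□□□□
■□□□
■■□■
□□■□
gen 2: □□□■
□■■□
□□□□
■□□□
■■□□
□□□■
gen 3: □□□■
□■■□
□□□□
□□□□
□□□□
■□□■
gen 4: □□□■
□■■□
□□■□
□■■■
□□■□
■□□■
gen 5: □□□■
□■□□
□■□■
□■□■
□□■□
■□□■
gen 6: □□□■
□■□□
□■□□
□■■□
□□■■
■□□■
gen 7: □□□■
□■□□
□■□□
■■■□
■■■■
□□□■
gen 8: □■□■
■□■□
□□□□
■■■□
■■■■
□□□■
gen 9: □■□■
■□■□
■□□□
□□■□
□■■■
□□□■
gen 10: □■□■
■□■□
■□□□
□□■□
■■■■
■■□■
gen 11: □■□■
■□□□
■■■■
□□□□
■■■■
■■□■
gen 12: □□□■
□■■□
■□■■
□□□□
■■■■
■■□■
gen 13: □□□■
□■■□
■□■■
□□□□
■■■□
■■■□
gen 14: □□■□
□■■■
■□■■
□□□□
■■■□
■■■□
gen 15: □□■□
□■■■
■■■■
■■■□
■□■□
■■■□
gen 16: □□■□
■■■■
□□■■
□■■□
■□■□
■■■□
gen 17: □□□□
■□□□
□□□■
□■■□
■□■□
■■■□
gen 18: □□□□
■□□□
■□□■
■□■□
□□■□
■■■□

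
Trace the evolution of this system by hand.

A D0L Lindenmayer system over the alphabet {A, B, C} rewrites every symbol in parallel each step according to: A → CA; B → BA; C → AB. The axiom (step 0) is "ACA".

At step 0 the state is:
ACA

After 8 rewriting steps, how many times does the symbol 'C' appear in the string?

gen 0: ACA
gen 1: CAABCA
gen 2: ABCACABAABCA
gen 3: CABAABCAABCABACACABAABCA
gen 4: ABCABACACABAABCACABAABCABACAABCAABCABACACABAABCA
gen 5: CABAABCABACAABCAABCABACACABAABCAABCABACACABAABCABACAABCACABAABCACABAABCABACAABCAABCABACACABAABCA
gen 6: ABCABACACABAABCABACAABCACABAABCACABAABCABACAABCAABCABACACA…CACABAABCABACAABCACABAABCACABAABCABACAABCAABCABACACABAABCA  (len 192)
gen 7: CABAABCABACAABCAABCABACACABAABCABACAABCACABAABCAABCABACACA…CACABAABCABACAABCACABAABCACABAABCABACAABCAABCABACACABAABCA  (len 384)
gen 8: ABCABACACABAABCABACAABCACABAABCACABAABCABACAABCAABCABACACA…CACABAABCABACAABCACABAABCACABAABCABACAABCAABCABACACABAABCA  (len 768)

192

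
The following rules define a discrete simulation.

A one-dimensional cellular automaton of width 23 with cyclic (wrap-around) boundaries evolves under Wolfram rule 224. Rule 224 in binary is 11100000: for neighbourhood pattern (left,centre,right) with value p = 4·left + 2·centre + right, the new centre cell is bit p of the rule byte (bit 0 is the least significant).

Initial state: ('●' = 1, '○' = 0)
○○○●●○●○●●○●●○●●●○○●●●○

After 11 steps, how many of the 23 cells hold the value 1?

0

[0] ○○○●●○●○●●○●●○●●●○○●●●○
[1] ○○○○●●○●○●●○●●○●●○○○●●○
[2] ○○○○○●●○●○●●○●●○●○○○○●○
[3] ○○○○○○●●○●○●●○●●○○○○○○○
[4] ○○○○○○○●●○●○●●○●○○○○○○○
[5] ○○○○○○○○●●○●○●●○○○○○○○○
[6] ○○○○○○○○○●●○●○●○○○○○○○○
[7] ○○○○○○○○○○●●○●○○○○○○○○○
[8] ○○○○○○○○○○○●●○○○○○○○○○○
[9] ○○○○○○○○○○○○●○○○○○○○○○○
[10] ○○○○○○○○○○○○○○○○○○○○○○○
[11] ○○○○○○○○○○○○○○○○○○○○○○○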